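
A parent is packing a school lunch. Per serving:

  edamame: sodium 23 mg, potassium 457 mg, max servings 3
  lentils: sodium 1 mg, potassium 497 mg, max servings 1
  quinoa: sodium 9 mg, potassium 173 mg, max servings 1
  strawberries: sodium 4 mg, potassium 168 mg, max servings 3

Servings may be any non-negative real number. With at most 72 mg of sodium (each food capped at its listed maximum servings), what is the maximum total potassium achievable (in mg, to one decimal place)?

2173.3 mg

Potassium per mg sodium: lentils 497, strawberries 42, edamame 19.87, quinoa 19.22.
Take 1 serving of lentils: uses 1 mg sodium, +497.0 mg potassium (running total 497.0 mg).
Take 3 servings of strawberries: uses 12 mg sodium, +504.0 mg potassium (running total 1001.0 mg).
Take 2.565 servings of edamame: uses 59 mg sodium, +1172.3 mg potassium (running total 2173.3 mg).
Filling greedily by potassium-per-mg sodium is optimal for one linear limit, giving 2173.3 mg.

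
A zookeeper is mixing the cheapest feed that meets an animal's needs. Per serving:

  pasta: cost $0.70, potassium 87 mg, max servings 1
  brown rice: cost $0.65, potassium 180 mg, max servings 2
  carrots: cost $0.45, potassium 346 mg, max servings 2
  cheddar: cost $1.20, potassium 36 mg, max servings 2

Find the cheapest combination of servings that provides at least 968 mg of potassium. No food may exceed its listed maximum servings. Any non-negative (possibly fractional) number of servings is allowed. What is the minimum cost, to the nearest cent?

$1.90

Cost per mg of potassium: carrots $0.0013, brown rice $0.0036, pasta $0.0080, cheddar $0.0333.
Take 2 servings of carrots: +692.0 mg potassium for $0.90 (total $0.90, still need 276.0 mg).
Take 1.533 servings of brown rice: +276.0 mg potassium for $1.00 (total $1.90, still need 0.0 mg).
Greedy by cheapest-per-mg is optimal for a single linear constraint, so the minimum cost is $1.90.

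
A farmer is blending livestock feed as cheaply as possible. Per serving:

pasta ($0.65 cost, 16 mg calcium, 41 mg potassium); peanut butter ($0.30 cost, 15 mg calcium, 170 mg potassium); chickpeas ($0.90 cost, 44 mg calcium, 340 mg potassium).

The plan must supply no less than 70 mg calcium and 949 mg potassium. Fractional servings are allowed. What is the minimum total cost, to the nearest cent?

$1.67

Compare the cost at each extreme point of the feasible region.
pasta only: max(70/16, 949/41) = 23.15 servings → $15.05.
peanut butter only: max(70/15, 949/170) = 5.582 servings → $1.67.
chickpeas only: max(70/44, 949/340) = 2.791 servings → $2.51.
pasta + peanut butter: intersection lies outside the first quadrant.
pasta + chickpeas: intersection lies outside the first quadrant.
peanut butter + chickpeas: intersection lies outside the first quadrant.
Cheapest feasible corner: $1.67.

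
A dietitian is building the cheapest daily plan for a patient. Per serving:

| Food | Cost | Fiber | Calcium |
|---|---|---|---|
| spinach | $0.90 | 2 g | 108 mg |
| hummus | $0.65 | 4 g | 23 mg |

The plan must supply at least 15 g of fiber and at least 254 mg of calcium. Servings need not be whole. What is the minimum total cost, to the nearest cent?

The cheapest plan sits at a corner of the feasible region — with two constraints it uses at most two foods.
spinach only: max(15/2, 254/108) = 7.5 servings → $6.75.
hummus only: max(15/4, 254/23) = 11.04 servings → $7.18.
spinach + hummus with both tight: 1.738 servings and 2.881 servings → $3.44.
Cheapest feasible corner: $3.44.

$3.44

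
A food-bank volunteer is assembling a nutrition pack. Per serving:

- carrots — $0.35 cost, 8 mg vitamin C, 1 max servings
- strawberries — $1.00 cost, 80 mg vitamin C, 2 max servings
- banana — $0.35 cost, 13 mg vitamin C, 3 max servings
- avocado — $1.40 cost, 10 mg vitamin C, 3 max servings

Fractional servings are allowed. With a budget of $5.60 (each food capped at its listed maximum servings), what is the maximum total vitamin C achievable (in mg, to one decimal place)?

Vitamin C per dollar: strawberries 80, banana 37.14, carrots 22.86, avocado 7.143.
Take 2 servings of strawberries: spends $2.00, +160.0 mg vitamin C (running total 160.0 mg).
Take 3 servings of banana: spends $1.05, +39.0 mg vitamin C (running total 199.0 mg).
Take 1 serving of carrots: spends $0.35, +8.0 mg vitamin C (running total 207.0 mg).
Take 1.571 servings of avocado: spends $2.20, +15.7 mg vitamin C (running total 222.7 mg).
Greedy by best ratio exhausts the cost allowance optimally: 222.7 mg.

222.7 mg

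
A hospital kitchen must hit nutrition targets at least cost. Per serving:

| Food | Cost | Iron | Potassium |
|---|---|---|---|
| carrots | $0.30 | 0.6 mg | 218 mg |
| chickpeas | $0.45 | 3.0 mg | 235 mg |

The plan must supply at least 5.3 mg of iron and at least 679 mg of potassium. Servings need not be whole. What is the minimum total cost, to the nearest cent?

$1.12

Two binding constraints pin down two serving amounts, so the optimal mix uses at most two foods. The candidates are each food alone (scaled to the tighter of iron/potassium) and each pair with both constraints tight.
carrots only: max(5.3/0.6, 679/218) = 8.833 servings → $2.65.
chickpeas only: max(5.3/3.0, 679/235) = 2.889 servings → $1.30.
carrots + chickpeas with both tight: 1.543 servings and 1.458 servings → $1.12.
Cheapest feasible corner: $1.12.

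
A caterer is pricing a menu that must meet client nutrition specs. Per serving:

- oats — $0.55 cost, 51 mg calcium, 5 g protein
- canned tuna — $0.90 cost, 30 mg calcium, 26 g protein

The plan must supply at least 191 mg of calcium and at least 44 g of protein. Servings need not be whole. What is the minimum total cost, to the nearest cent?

$2.69

A basic optimal solution has at most two foods positive. Try each food alone and each pair with both targets met exactly.
oats only: max(191/51, 44/5) = 8.8 servings → $4.84.
canned tuna only: max(191/30, 44/26) = 6.367 servings → $5.73.
oats + canned tuna with both tight: 3.1 servings and 1.096 servings → $2.69.
The minimum over all feasible corners is $2.69.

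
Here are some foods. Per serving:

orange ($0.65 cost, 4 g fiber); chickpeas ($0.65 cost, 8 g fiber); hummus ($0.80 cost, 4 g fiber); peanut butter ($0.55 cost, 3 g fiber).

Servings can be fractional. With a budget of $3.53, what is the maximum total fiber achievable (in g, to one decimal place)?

43.4 g

Fiber per dollar: chickpeas 12.31, orange 6.154, peanut butter 5.455, hummus 5.
With no serving limits, spend the whole cost allowance on chickpeas: $3.53 / $0.65 × 8 g = 43.4 g.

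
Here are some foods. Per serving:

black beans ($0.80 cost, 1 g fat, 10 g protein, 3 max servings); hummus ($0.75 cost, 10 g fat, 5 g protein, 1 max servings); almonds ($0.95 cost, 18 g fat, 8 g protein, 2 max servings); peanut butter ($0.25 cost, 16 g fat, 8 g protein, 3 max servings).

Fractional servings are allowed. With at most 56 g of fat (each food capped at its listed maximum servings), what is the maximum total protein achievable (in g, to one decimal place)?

56.5 g

Protein per g fat: black beans 10, hummus 0.5, peanut butter 0.5, almonds 0.4444.
Take 3 servings of black beans: uses 3 g fat, +30.0 g protein (running total 30.0 g).
Take 1 serving of hummus: uses 10 g fat, +5.0 g protein (running total 35.0 g).
Take 2.688 servings of peanut butter: uses 43 g fat, +21.5 g protein (running total 56.5 g).
Greedy by best ratio exhausts the fat allowance optimally: 56.5 g.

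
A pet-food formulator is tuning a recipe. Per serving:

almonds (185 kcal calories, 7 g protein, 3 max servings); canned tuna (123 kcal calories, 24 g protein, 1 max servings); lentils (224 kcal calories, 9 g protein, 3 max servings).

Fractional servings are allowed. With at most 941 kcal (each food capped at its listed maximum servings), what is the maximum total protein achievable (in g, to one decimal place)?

56.5 g

Protein per kcal: canned tuna 0.1951, lentils 0.04018, almonds 0.03784.
Take 1 serving of canned tuna: uses 123 kcal, +24.0 g protein (running total 24.0 g).
Take 3 servings of lentils: uses 672 kcal, +27.0 g protein (running total 51.0 g).
Take 0.7892 servings of almonds: uses 146 kcal, +5.5 g protein (running total 56.5 g).
Filling greedily by protein-per-kcal is optimal for one linear limit, giving 56.5 g.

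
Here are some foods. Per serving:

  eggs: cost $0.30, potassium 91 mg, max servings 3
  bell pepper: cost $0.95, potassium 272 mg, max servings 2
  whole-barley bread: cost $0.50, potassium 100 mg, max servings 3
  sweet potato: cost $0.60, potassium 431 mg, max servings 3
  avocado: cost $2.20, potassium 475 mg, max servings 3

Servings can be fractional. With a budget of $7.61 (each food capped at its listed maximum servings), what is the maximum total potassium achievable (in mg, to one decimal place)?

2759.9 mg

Potassium per dollar: sweet potato 718.3, eggs 303.3, bell pepper 286.3, avocado 215.9, whole-barley bread 200.
Take 3 servings of sweet potato: spends $1.80, +1293.0 mg potassium (running total 1293.0 mg).
Take 3 servings of eggs: spends $0.90, +273.0 mg potassium (running total 1566.0 mg).
Take 2 servings of bell pepper: spends $1.90, +544.0 mg potassium (running total 2110.0 mg).
Take 1.368 servings of avocado: spends $3.01, +649.9 mg potassium (running total 2759.9 mg).
Filling greedily by potassium-per-dollar is optimal for one linear limit, giving 2759.9 mg.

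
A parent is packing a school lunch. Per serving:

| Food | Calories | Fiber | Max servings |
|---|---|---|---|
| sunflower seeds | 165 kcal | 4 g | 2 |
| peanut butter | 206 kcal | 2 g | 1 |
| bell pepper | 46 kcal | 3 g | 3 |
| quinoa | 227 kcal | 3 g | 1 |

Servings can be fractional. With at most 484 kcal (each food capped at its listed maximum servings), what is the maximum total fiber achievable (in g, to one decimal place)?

17.2 g

Fiber per kcal: bell pepper 0.06522, sunflower seeds 0.02424, quinoa 0.01322, peanut butter 0.009709.
Take 3 servings of bell pepper: uses 138 kcal, +9.0 g fiber (running total 9.0 g).
Take 2 servings of sunflower seeds: uses 330 kcal, +8.0 g fiber (running total 17.0 g).
Take 0.07048 servings of quinoa: uses 16 kcal, +0.2 g fiber (running total 17.2 g).
Greedy by best ratio exhausts the calories allowance optimally: 17.2 g.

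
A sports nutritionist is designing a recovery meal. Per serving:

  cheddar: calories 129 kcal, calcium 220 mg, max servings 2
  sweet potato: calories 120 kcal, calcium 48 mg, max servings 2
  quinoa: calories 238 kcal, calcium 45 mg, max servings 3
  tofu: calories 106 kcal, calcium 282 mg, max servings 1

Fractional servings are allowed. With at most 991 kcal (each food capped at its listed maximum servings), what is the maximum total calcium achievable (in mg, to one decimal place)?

Calcium per kcal: tofu 2.66, cheddar 1.705, sweet potato 0.4, quinoa 0.1891.
Take 1 serving of tofu: uses 106 kcal, +282.0 mg calcium (running total 282.0 mg).
Take 2 servings of cheddar: uses 258 kcal, +440.0 mg calcium (running total 722.0 mg).
Take 2 servings of sweet potato: uses 240 kcal, +96.0 mg calcium (running total 818.0 mg).
Take 1.626 servings of quinoa: uses 387 kcal, +73.2 mg calcium (running total 891.2 mg).
Filling greedily by calcium-per-kcal is optimal for one linear limit, giving 891.2 mg.

891.2 mg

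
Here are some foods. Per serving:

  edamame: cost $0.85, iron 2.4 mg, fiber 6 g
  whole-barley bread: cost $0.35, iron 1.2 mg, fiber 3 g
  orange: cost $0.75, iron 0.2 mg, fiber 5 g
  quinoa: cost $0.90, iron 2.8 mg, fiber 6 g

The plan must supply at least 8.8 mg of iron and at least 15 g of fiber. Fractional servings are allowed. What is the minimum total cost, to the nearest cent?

edamame only: max(8.8/2.4, 15/6) = 3.667 servings → $3.12.
whole-barley bread only: max(8.8/1.2, 15/3) = 7.333 servings → $2.57.
orange only: max(8.8/0.2, 15/5) = 44 servings → $33.00.
quinoa only: max(8.8/2.8, 15/6) = 3.143 servings → $2.83.
edamame + whole-barley bread (both tight): parallel constraints — no distinct corner.
edamame + orange with both targets exact would need a negative amount; discard.
edamame + quinoa with both targets exact would need a negative amount; discard.
whole-barley bread + orange: intersection lies outside the first quadrant.
whole-barley bread + quinoa with both targets exact would need a negative amount; discard.
orange + quinoa with both targets exact would need a negative amount; discard.
The minimum over all feasible corners is $2.57.

$2.57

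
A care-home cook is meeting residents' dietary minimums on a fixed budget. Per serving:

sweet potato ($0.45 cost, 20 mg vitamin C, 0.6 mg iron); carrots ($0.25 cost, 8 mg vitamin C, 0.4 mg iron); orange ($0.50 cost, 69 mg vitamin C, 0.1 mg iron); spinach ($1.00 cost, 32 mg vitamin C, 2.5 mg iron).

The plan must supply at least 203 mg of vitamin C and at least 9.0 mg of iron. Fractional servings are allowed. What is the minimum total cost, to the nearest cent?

sweet potato only: max(203/20, 9.0/0.6) = 15 servings → $6.75.
carrots only: max(203/8, 9.0/0.4) = 25.38 servings → $6.34.
orange only: max(203/69, 9.0/0.1) = 90 servings → $45.00.
spinach only: max(203/32, 9.0/2.5) = 6.344 servings → $6.34.
sweet potato + carrots with both tight: 2.875 servings and 18.19 servings → $5.84.
sweet potato + orange: intersection lies outside the first quadrant.
sweet potato + spinach with both tight: 7.127 servings and 1.89 servings → $5.10.
carrots + orange with both tight: 22.41 servings and 0.3433 servings → $5.78.
carrots + spinach: intersection lies outside the first quadrant.
orange + spinach with both tight: 1.297 servings and 3.548 servings → $4.20.
The minimum over all feasible corners is $4.20.

$4.20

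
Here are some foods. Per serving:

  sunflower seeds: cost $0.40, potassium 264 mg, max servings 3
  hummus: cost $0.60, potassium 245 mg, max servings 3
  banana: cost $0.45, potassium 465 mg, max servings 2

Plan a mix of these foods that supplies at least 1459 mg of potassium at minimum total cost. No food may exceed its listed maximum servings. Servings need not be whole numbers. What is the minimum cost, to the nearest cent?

Cost per mg of potassium: banana $0.0010, sunflower seeds $0.0015, hummus $0.0024.
Take 2 servings of banana: +930.0 mg potassium for $0.90 (total $0.90, still need 529.0 mg).
Take 2.004 servings of sunflower seeds: +529.0 mg potassium for $0.80 (total $1.70, still need 0.0 mg).
Greedy by cheapest-per-mg is optimal for a single linear constraint, so the minimum cost is $1.70.

$1.70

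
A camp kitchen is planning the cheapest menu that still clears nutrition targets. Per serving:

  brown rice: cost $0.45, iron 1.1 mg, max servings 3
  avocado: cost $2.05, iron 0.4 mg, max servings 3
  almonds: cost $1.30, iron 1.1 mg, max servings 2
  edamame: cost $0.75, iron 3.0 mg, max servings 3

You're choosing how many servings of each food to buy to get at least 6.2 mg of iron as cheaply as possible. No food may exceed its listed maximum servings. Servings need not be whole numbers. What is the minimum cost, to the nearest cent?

$1.55

Cost per mg of iron: edamame $0.2500, brown rice $0.4091, almonds $1.1818, avocado $5.1250.
Take 2.067 servings of edamame: +6.2 mg iron for $1.55 (total $1.55, still need 0.0 mg).
Greedy by cheapest-per-mg is optimal for a single linear constraint, so the minimum cost is $1.55.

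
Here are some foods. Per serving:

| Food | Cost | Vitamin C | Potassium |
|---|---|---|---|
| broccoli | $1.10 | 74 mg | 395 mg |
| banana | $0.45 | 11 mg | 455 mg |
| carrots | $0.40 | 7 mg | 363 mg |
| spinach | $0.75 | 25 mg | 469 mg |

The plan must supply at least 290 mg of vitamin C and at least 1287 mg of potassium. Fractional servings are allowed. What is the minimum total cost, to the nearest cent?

broccoli only: max(290/74, 1287/395) = 3.919 servings → $4.31.
banana only: max(290/11, 1287/455) = 26.36 servings → $11.86.
carrots only: max(290/7, 1287/363) = 41.43 servings → $16.57.
spinach only: max(290/25, 1287/469) = 11.6 servings → $8.70.
broccoli + banana with both targets exact would need a negative amount; discard.
broccoli + carrots with both targets exact would need a negative amount; discard.
broccoli + spinach: intersection lies outside the first quadrant.
banana + carrots: intersection lies outside the first quadrant.
banana + spinach with both targets exact would need a negative amount; discard.
carrots + spinach: the both-tight solution has a negative serving — not a feasible corner.
So the least-cost plan costs $4.31.

$4.31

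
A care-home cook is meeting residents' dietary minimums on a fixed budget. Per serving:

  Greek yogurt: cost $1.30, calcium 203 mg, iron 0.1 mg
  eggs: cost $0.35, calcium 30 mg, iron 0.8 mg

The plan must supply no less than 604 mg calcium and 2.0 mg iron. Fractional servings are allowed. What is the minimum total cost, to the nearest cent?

$4.21

A basic optimal solution has at most two foods positive. Try each food alone and each pair with both targets met exactly.
Greek yogurt only: max(604/203, 2.0/0.1) = 20 servings → $26.00.
eggs only: max(604/30, 2.0/0.8) = 20.13 servings → $7.05.
Greek yogurt + eggs with both tight: 2.655 servings and 2.168 servings → $4.21.
Cheapest feasible corner: $4.21.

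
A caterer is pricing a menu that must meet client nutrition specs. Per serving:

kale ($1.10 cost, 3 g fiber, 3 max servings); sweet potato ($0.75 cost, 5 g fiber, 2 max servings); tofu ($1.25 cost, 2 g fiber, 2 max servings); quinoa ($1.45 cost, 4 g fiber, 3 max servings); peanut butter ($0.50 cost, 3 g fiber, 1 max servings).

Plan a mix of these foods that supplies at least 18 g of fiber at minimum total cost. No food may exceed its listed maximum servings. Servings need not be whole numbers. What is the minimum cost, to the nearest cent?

Cost per g of fiber: sweet potato $0.1500, peanut butter $0.1667, quinoa $0.3625, kale $0.3667, tofu $0.6250.
Take 2 servings of sweet potato: +10.0 g fiber for $1.50 (total $1.50, still need 8.0 g).
Take 1 serving of peanut butter: +3.0 g fiber for $0.50 (total $2.00, still need 5.0 g).
Take 1.25 servings of quinoa: +5.0 g fiber for $1.81 (total $3.81, still need 0.0 g).
Greedy by cheapest-per-g is optimal for a single linear constraint, so the minimum cost is $3.81.

$3.81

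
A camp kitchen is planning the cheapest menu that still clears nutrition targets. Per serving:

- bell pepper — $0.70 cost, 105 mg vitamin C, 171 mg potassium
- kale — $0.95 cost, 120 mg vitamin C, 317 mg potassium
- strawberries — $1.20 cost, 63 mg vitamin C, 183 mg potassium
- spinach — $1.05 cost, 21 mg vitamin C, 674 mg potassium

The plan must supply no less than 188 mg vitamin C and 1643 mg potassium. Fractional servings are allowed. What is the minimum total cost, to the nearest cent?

$3.13

At the optimum either one food covers both requirements or two foods hit both targets exactly; no other combination can be cheaper.
bell pepper only: max(188/105, 1643/171) = 9.608 servings → $6.73.
kale only: max(188/120, 1643/317) = 5.183 servings → $4.92.
strawberries only: max(188/63, 1643/183) = 8.978 servings → $10.77.
spinach only: max(188/21, 1643/674) = 8.952 servings → $9.40.
bell pepper + kale with both targets exact would need a negative amount; discard.
bell pepper + strawberries with both targets exact would need a negative amount; discard.
bell pepper + spinach with both tight: 1.373 servings and 2.089 servings → $3.15.
kale + strawberries: intersection lies outside the first quadrant.
kale + spinach with both tight: 1.242 servings and 1.853 servings → $3.13.
strawberries + spinach with both tight: 2.388 servings and 1.789 servings → $4.74.
Cheapest feasible corner: $3.13.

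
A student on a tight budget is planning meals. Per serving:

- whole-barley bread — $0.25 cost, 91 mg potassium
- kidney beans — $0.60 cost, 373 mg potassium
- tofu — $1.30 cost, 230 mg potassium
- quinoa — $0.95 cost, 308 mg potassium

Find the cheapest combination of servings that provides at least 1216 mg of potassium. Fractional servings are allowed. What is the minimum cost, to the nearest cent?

$1.96

Cost per mg of potassium: kidney beans $0.0016, whole-barley bread $0.0027, quinoa $0.0031, tofu $0.0057.
With no serving limits, use only kidney beans: 1216 mg / 373 mg = 3.26 servings × $0.60 = $1.96.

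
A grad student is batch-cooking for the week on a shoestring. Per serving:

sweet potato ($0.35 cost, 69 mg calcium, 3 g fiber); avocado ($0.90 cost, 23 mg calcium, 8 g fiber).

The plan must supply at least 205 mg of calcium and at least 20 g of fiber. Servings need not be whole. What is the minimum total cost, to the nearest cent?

$2.28

This is a tiny linear program; its minimum lies at a vertex of the feasible set. List the vertices and price them.
sweet potato only: max(205/69, 20/3) = 6.667 servings → $2.33.
avocado only: max(205/23, 20/8) = 8.913 servings → $8.02.
sweet potato + avocado with both tight: 2.443 servings and 1.584 servings → $2.28.
Cheapest feasible corner: $2.28.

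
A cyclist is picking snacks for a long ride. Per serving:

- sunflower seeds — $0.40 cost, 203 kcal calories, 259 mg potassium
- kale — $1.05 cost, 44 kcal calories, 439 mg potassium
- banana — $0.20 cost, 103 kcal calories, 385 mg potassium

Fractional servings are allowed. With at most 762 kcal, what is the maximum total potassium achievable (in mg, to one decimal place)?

Potassium per kcal: kale 9.977, banana 3.738, sunflower seeds 1.276.
With no serving limits, spend the whole calories allowance on kale: 762 kcal / 44 kcal × 439 mg = 7602.7 mg.

7602.7 mg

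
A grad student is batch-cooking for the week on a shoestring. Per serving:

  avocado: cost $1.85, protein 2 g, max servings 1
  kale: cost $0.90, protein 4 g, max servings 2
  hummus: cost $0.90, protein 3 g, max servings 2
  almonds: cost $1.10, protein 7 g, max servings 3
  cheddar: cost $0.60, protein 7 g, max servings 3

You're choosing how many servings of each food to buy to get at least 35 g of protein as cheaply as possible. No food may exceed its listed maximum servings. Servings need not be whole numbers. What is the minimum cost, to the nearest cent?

Cost per g of protein: cheddar $0.0857, almonds $0.1571, kale $0.2250, hummus $0.3000, avocado $0.9250.
Take 3 servings of cheddar: +21.0 g protein for $1.80 (total $1.80, still need 14.0 g).
Take 2 servings of almonds: +14.0 g protein for $2.20 (total $4.00, still need 0.0 g).
Greedy by cheapest-per-g is optimal for a single linear constraint, so the minimum cost is $4.00.

$4.00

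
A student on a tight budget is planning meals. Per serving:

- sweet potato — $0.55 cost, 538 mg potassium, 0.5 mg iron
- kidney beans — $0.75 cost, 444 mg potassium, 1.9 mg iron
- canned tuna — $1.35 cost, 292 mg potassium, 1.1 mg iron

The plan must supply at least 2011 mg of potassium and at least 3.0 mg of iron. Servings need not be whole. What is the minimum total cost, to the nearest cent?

An LP optimum is at a vertex; with two nutrient constraints at most two foods are used. Check each candidate.
sweet potato only: max(2011/538, 3.0/0.5) = 6 servings → $3.30.
kidney beans only: max(2011/444, 3.0/1.9) = 4.529 servings → $3.40.
canned tuna only: max(2011/292, 3.0/1.1) = 6.887 servings → $9.30.
sweet potato + kidney beans with both tight: 3.11 servings and 0.7604 servings → $2.28.
sweet potato + canned tuna with both tight: 2.997 servings and 1.365 servings → $3.49.
kidney beans + canned tuna: the both-tight solution has a negative serving — not a feasible corner.
Cheapest feasible corner: $2.28.

$2.28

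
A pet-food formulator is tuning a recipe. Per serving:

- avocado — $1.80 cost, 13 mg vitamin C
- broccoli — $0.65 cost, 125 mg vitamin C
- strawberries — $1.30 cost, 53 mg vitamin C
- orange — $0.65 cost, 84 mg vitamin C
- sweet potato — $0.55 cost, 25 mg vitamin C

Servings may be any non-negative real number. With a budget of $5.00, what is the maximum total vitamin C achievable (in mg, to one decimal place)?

961.5 mg

Vitamin C per dollar: broccoli 192.3, orange 129.2, sweet potato 45.45, strawberries 40.77, avocado 7.222.
With no serving limits, spend the whole cost allowance on broccoli: $5.00 / $0.65 × 125 mg = 961.5 mg.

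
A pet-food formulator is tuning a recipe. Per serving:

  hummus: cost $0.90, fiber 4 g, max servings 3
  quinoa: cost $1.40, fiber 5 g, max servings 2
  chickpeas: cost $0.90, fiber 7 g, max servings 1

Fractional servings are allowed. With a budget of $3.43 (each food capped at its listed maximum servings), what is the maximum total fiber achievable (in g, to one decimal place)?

18.2 g

Fiber per dollar: chickpeas 7.778, hummus 4.444, quinoa 3.571.
Take 1 serving of chickpeas: spends $0.90, +7.0 g fiber (running total 7.0 g).
Take 2.811 servings of hummus: spends $2.53, +11.2 g fiber (running total 18.2 g).
Filling greedily by fiber-per-dollar is optimal for one linear limit, giving 18.2 g.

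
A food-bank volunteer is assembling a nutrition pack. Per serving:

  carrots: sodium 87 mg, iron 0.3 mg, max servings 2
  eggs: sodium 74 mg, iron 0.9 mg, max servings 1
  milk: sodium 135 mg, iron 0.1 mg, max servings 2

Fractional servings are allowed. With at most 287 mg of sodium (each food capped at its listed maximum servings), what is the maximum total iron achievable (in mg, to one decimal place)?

Iron per mg sodium: eggs 0.01216, carrots 0.003448, milk 0.0007407.
Take 1 serving of eggs: uses 74 mg sodium, +0.9 mg iron (running total 0.9 mg).
Take 2 servings of carrots: uses 174 mg sodium, +0.6 mg iron (running total 1.5 mg).
Take 0.2889 servings of milk: uses 39 mg sodium, +0.0 mg iron (running total 1.5 mg).
Filling greedily by iron-per-mg sodium is optimal for one linear limit, giving 1.5 mg.

1.5 mg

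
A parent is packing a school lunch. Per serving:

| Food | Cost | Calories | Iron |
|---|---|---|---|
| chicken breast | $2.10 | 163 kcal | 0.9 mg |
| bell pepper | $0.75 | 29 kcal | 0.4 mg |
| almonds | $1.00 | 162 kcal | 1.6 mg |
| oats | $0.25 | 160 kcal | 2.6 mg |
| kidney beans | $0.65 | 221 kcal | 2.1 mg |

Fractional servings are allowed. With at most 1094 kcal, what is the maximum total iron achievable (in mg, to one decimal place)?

Iron per kcal: oats 0.01625, bell pepper 0.01379, almonds 0.009877, kidney beans 0.009502, chicken breast 0.005521.
With no serving limits, spend the whole calories allowance on oats: 1094 kcal / 160 kcal × 2.6 mg = 17.8 mg.

17.8 mg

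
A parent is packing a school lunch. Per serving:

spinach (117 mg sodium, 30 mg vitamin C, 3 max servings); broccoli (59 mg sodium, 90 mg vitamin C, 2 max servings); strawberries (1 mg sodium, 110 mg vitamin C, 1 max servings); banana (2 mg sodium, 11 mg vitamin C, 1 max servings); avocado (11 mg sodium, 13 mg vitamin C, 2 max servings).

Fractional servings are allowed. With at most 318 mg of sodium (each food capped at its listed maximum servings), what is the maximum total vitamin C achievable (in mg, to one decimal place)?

Vitamin C per mg sodium: strawberries 110, banana 5.5, broccoli 1.525, avocado 1.182, spinach 0.2564.
Take 1 serving of strawberries: uses 1 mg sodium, +110.0 mg vitamin C (running total 110.0 mg).
Take 1 serving of banana: uses 2 mg sodium, +11.0 mg vitamin C (running total 121.0 mg).
Take 2 servings of broccoli: uses 118 mg sodium, +180.0 mg vitamin C (running total 301.0 mg).
Take 2 servings of avocado: uses 22 mg sodium, +26.0 mg vitamin C (running total 327.0 mg).
Take 1.496 servings of spinach: uses 175 mg sodium, +44.9 mg vitamin C (running total 371.9 mg).
Filling greedily by vitamin C-per-mg sodium is optimal for one linear limit, giving 371.9 mg.

371.9 mg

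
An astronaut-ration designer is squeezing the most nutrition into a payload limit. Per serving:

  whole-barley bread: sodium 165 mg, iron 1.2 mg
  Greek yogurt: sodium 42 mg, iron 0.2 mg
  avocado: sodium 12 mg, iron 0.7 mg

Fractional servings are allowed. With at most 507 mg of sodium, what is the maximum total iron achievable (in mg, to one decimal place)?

29.6 mg

Iron per mg sodium: avocado 0.05833, whole-barley bread 0.007273, Greek yogurt 0.004762.
With no serving limits, spend the whole sodium allowance on avocado: 507 mg / 12 mg × 0.7 mg = 29.6 mg.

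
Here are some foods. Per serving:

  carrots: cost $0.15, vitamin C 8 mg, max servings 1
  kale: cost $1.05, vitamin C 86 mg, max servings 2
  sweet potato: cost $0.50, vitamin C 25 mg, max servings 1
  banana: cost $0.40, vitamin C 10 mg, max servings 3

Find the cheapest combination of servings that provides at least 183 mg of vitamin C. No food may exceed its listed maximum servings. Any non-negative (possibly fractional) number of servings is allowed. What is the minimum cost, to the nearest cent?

$2.31

Cost per mg of vitamin C: kale $0.0122, carrots $0.0187, sweet potato $0.0200, banana $0.0400.
Take 2 servings of kale: +172.0 mg vitamin C for $2.10 (total $2.10, still need 11.0 mg).
Take 1 serving of carrots: +8.0 mg vitamin C for $0.15 (total $2.25, still need 3.0 mg).
Take 0.12 servings of sweet potato: +3.0 mg vitamin C for $0.06 (total $2.31, still need 0.0 mg).
Greedy by cheapest-per-mg is optimal for a single linear constraint, so the minimum cost is $2.31.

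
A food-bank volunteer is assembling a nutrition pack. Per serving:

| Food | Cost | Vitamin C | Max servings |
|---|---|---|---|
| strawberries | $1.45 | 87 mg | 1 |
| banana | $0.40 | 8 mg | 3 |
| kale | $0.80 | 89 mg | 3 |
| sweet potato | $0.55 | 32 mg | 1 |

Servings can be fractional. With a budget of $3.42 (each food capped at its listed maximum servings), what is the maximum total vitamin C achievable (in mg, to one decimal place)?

Vitamin C per dollar: kale 111.2, strawberries 60, sweet potato 58.18, banana 20.
Take 3 servings of kale: spends $2.40, +267.0 mg vitamin C (running total 267.0 mg).
Take 0.7034 servings of strawberries: spends $1.02, +61.2 mg vitamin C (running total 328.2 mg).
Filling greedily by vitamin C-per-dollar is optimal for one linear limit, giving 328.2 mg.

328.2 mg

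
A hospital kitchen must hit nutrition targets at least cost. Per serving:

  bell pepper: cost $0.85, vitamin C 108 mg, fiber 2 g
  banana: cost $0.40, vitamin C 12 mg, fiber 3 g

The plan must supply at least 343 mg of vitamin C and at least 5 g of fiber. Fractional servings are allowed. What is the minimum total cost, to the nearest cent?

A basic optimal solution has at most two foods positive. Try each food alone and each pair with both targets met exactly.
bell pepper only: max(343/108, 5/2) = 3.176 servings → $2.70.
banana only: max(343/12, 5/3) = 28.58 servings → $11.43.
bell pepper + banana: the both-tight solution has a negative serving — not a feasible corner.
So the least-cost plan costs $2.70.

$2.70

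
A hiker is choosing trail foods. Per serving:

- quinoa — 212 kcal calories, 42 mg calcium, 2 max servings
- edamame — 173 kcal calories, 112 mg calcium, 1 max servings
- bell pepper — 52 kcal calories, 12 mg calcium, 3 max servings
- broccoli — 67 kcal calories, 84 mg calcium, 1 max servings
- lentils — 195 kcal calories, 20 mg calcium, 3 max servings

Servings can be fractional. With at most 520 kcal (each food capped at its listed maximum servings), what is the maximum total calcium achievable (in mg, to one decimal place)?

256.6 mg

Calcium per kcal: broccoli 1.254, edamame 0.6474, bell pepper 0.2308, quinoa 0.1981, lentils 0.1026.
Take 1 serving of broccoli: uses 67 kcal, +84.0 mg calcium (running total 84.0 mg).
Take 1 serving of edamame: uses 173 kcal, +112.0 mg calcium (running total 196.0 mg).
Take 3 servings of bell pepper: uses 156 kcal, +36.0 mg calcium (running total 232.0 mg).
Take 0.5849 servings of quinoa: uses 124 kcal, +24.6 mg calcium (running total 256.6 mg).
Greedy by best ratio exhausts the calories allowance optimally: 256.6 mg.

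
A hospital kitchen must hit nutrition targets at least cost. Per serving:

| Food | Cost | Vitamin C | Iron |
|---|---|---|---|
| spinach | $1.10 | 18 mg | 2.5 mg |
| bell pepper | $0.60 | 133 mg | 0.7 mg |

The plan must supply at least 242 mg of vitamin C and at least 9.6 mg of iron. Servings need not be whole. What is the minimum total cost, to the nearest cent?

$4.62

A basic optimal solution has at most two foods positive. Try each food alone and each pair with both targets met exactly.
spinach only: max(242/18, 9.6/2.5) = 13.44 servings → $14.79.
bell pepper only: max(242/133, 9.6/0.7) = 13.71 servings → $8.23.
spinach + bell pepper with both tight: 3.462 servings and 1.351 servings → $4.62.
The minimum over all feasible corners is $4.62.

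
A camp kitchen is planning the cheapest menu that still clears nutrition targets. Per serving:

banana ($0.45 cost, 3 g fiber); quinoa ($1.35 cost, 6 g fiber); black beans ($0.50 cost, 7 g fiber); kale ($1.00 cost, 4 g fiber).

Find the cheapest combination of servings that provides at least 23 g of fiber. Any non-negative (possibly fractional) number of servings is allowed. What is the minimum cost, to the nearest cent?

Cost per g of fiber: black beans $0.0714, banana $0.1500, quinoa $0.2250, kale $0.2500.
With no serving limits, use only black beans: 23 g / 7 g = 3.286 servings × $0.50 = $1.64.

$1.64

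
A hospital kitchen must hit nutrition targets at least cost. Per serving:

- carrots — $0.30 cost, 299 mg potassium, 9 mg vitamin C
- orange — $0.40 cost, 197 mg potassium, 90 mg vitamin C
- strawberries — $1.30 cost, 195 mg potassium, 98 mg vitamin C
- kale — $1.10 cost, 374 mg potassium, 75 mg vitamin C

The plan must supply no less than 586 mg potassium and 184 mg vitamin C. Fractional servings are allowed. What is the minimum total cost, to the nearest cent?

At the optimum either one food covers both requirements or two foods hit both targets exactly; no other combination can be cheaper.
carrots only: max(586/299, 184/9) = 20.44 servings → $6.13.
orange only: max(586/197, 184/90) = 2.975 servings → $1.19.
strawberries only: max(586/195, 184/98) = 3.005 servings → $3.91.
kale only: max(586/374, 184/75) = 2.453 servings → $2.70.
carrots + orange with both tight: 0.6561 servings and 1.979 servings → $0.99.
carrots + strawberries with both tight: 0.7822 servings and 1.806 servings → $2.58.
carrots + kale with both targets exact would need a negative amount; discard.
orange + strawberries: intersection lies outside the first quadrant.
orange + kale with both tight: 1.317 servings and 0.8733 servings → $1.49.
strawberries + kale with both tight: 1.129 servings and 0.9783 servings → $2.54.
So the least-cost plan costs $0.99.

$0.99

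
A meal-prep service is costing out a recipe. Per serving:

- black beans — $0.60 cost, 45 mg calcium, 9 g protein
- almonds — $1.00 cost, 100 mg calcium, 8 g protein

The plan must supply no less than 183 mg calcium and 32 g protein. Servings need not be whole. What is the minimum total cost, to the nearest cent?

$2.31

Check every corner: each single food scaled to meet both minima, and each pair solved so both constraints bind.
black beans only: max(183/45, 32/9) = 4.067 servings → $2.44.
almonds only: max(183/100, 32/8) = 4 servings → $4.00.
black beans + almonds with both tight: 3.215 servings and 0.3833 servings → $2.31.
So the least-cost plan costs $2.31.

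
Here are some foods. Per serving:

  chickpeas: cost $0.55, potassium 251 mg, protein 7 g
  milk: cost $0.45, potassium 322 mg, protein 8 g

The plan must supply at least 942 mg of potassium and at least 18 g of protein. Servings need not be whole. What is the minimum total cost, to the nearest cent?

$1.32

With two linear requirements the optimum uses one or two foods; enumerate the corners.
chickpeas only: max(942/251, 18/7) = 3.753 servings → $2.06.
milk only: max(942/322, 18/8) = 2.925 servings → $1.32.
chickpeas + milk: the both-tight solution has a negative serving — not a feasible corner.
The minimum over all feasible corners is $1.32.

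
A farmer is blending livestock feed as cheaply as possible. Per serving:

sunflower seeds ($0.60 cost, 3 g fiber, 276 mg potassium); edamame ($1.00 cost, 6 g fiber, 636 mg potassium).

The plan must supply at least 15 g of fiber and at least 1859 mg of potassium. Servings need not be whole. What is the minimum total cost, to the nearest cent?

$2.92

At the optimum either one food covers both requirements or two foods hit both targets exactly; no other combination can be cheaper.
sunflower seeds only: max(15/3, 1859/276) = 6.736 servings → $4.04.
edamame only: max(15/6, 1859/636) = 2.923 servings → $2.92.
sunflower seeds + edamame with both targets exact would need a negative amount; discard.
The minimum over all feasible corners is $2.92.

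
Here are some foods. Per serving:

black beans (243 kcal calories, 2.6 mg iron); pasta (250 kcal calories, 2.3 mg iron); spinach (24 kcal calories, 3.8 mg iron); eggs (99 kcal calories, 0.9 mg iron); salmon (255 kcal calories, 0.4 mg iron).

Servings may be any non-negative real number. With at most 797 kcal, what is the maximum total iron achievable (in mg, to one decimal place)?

126.2 mg

Iron per kcal: spinach 0.1583, black beans 0.0107, pasta 0.0092, eggs 0.009091, salmon 0.001569.
With no serving limits, spend the whole calories allowance on spinach: 797 kcal / 24 kcal × 3.8 mg = 126.2 mg.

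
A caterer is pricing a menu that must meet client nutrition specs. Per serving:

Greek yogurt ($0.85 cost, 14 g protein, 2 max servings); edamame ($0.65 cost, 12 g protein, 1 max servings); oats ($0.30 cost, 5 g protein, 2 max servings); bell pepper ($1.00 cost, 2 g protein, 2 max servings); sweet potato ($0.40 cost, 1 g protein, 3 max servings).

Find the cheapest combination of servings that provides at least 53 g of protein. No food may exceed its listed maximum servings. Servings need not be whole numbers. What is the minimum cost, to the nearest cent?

Cost per g of protein: edamame $0.0542, oats $0.0600, Greek yogurt $0.0607, sweet potato $0.4000, bell pepper $0.5000.
Take 1 serving of edamame: +12.0 g protein for $0.65 (total $0.65, still need 41.0 g).
Take 2 servings of oats: +10.0 g protein for $0.60 (total $1.25, still need 31.0 g).
Take 2 servings of Greek yogurt: +28.0 g protein for $1.70 (total $2.95, still need 3.0 g).
Take 3 servings of sweet potato: +3.0 g protein for $1.20 (total $4.15, still need 0.0 g).
Filling from the cheapest source first is optimal under one linear minimum: $4.15.

$4.15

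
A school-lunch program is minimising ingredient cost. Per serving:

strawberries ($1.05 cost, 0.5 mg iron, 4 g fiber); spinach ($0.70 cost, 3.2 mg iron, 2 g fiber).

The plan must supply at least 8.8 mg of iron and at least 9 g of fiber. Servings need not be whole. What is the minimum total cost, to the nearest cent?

$2.82

strawberries only: max(8.8/0.5, 9/4) = 17.6 servings → $18.48.
spinach only: max(8.8/3.2, 9/2) = 4.5 servings → $3.15.
strawberries + spinach with both tight: 0.9492 servings and 2.602 servings → $2.82.
The minimum over all feasible corners is $2.82.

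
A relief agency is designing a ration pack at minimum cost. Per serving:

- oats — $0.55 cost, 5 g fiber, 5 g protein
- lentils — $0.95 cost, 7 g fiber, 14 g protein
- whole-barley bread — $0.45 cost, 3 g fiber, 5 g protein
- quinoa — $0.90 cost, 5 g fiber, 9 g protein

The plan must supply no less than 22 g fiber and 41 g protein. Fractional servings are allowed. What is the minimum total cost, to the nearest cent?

$2.91

Compare the cost at each extreme point of the feasible region.
oats only: max(22/5, 41/5) = 8.2 servings → $4.51.
lentils only: max(22/7, 41/14) = 3.143 servings → $2.99.
whole-barley bread only: max(22/3, 41/5) = 8.2 servings → $3.69.
quinoa only: max(22/5, 41/9) = 4.556 servings → $4.10.
oats + lentils with both tight: 0.6 servings and 2.714 servings → $2.91.
oats + whole-barley bread: the both-tight solution has a negative serving — not a feasible corner.
oats + quinoa with both targets exact would need a negative amount; discard.
lentils + whole-barley bread with both tight: 1.857 servings and 3 servings → $3.11.
lentils + quinoa with both tight: 1 serving and 3 servings → $3.65.
whole-barley bread + quinoa: the both-tight solution has a negative serving — not a feasible corner.
So the least-cost plan costs $2.91.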